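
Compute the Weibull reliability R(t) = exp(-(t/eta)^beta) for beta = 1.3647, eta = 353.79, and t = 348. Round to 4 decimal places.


beta = 1.3647, eta = 353.79, t = 348
t/eta = 348 / 353.79 = 0.9836
(t/eta)^beta = 0.9836^1.3647 = 0.9777
R(t) = exp(-0.9777)
R(t) = 0.3762

0.3762


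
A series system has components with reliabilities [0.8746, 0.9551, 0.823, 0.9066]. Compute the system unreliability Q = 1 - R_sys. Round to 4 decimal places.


Components: [0.8746, 0.9551, 0.823, 0.9066]
After component 1: product = 0.8746
After component 2: product = 0.8353
After component 3: product = 0.6875
After component 4: product = 0.6233
R_sys = 0.6233
Q = 1 - 0.6233 = 0.3767

0.3767


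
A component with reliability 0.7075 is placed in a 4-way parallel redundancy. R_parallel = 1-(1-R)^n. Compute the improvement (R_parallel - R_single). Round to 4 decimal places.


R_single = 0.7075, n = 4
1 - R_single = 0.2925
(1 - R_single)^n = 0.2925^4 = 0.0073
R_parallel = 1 - 0.0073 = 0.9927
Improvement = 0.9927 - 0.7075
Improvement = 0.2852

0.2852


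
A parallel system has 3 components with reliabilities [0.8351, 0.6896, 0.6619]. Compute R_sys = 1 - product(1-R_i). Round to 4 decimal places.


Components: [0.8351, 0.6896, 0.6619]
(1 - 0.8351) = 0.1649, running product = 0.1649
(1 - 0.6896) = 0.3104, running product = 0.0512
(1 - 0.6619) = 0.3381, running product = 0.0173
Product of (1-R_i) = 0.0173
R_sys = 1 - 0.0173 = 0.9827

0.9827


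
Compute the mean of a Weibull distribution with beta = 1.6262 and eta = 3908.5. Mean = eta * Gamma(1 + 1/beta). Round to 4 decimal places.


beta = 1.6262, eta = 3908.5
1/beta = 0.6149
1 + 1/beta = 1.6149
Gamma(1.6149) = 0.8953
Mean = 3908.5 * 0.8953
Mean = 3499.2167

3499.2167


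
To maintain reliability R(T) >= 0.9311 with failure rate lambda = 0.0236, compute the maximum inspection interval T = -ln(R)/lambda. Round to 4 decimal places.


R_target = 0.9311
lambda = 0.0236
-ln(0.9311) = 0.0714
T = 0.0714 / 0.0236
T = 3.0249

3.0249


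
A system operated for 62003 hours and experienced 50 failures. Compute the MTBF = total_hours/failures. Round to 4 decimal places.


total_hours = 62003
failures = 50
MTBF = 62003 / 50
MTBF = 1240.06

1240.06


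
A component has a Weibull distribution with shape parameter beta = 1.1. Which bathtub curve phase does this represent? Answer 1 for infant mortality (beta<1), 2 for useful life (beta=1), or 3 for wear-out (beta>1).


beta = 1.1
Compare beta to 1:
beta < 1 => infant mortality (phase 1)
beta = 1 => useful life (phase 2)
beta > 1 => wear-out (phase 3)
Since beta = 1.1, this is wear-out (increasing failure rate)
Phase = 3

3


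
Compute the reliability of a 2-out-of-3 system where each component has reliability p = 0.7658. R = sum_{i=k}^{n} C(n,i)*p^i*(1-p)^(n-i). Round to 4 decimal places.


k = 2, n = 3, p = 0.7658
i=2: C(3,2)=3 * 0.7658^2 * 0.2342^1 = 0.412
i=3: C(3,3)=1 * 0.7658^3 * 0.2342^0 = 0.4491
R = sum of terms = 0.8611

0.8611


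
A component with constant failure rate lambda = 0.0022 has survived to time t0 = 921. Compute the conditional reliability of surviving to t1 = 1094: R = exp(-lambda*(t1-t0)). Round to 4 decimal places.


lambda = 0.0022
t0 = 921, t1 = 1094
t1 - t0 = 173
lambda * (t1-t0) = 0.0022 * 173 = 0.3806
R = exp(-0.3806)
R = 0.6835

0.6835


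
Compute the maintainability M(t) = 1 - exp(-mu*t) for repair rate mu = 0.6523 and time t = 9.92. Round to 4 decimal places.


mu = 0.6523, t = 9.92
mu * t = 0.6523 * 9.92 = 6.4708
exp(-6.4708) = 0.0015
M(t) = 1 - 0.0015
M(t) = 0.9985

0.9985


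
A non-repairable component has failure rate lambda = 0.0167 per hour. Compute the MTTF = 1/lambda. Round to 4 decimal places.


lambda = 0.0167
MTTF = 1 / 0.0167
MTTF = 59.8802

59.8802


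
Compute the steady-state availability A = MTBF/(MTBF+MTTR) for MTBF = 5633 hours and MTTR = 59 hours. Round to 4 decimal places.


MTBF = 5633
MTTR = 59
MTBF + MTTR = 5692
A = 5633 / 5692
A = 0.9896

0.9896


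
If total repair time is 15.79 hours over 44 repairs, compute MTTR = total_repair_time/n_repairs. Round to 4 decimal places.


total_repair_time = 15.79
n_repairs = 44
MTTR = 15.79 / 44
MTTR = 0.3589

0.3589


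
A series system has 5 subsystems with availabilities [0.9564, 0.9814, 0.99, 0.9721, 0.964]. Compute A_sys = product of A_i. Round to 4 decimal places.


Subsystems: [0.9564, 0.9814, 0.99, 0.9721, 0.964]
After subsystem 1 (A=0.9564): product = 0.9564
After subsystem 2 (A=0.9814): product = 0.9386
After subsystem 3 (A=0.99): product = 0.9292
After subsystem 4 (A=0.9721): product = 0.9033
After subsystem 5 (A=0.964): product = 0.8708
A_sys = 0.8708

0.8708


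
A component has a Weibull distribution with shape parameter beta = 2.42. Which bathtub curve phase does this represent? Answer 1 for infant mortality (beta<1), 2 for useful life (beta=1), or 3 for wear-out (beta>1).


beta = 2.42
Compare beta to 1:
beta < 1 => infant mortality (phase 1)
beta = 1 => useful life (phase 2)
beta > 1 => wear-out (phase 3)
Since beta = 2.42, this is wear-out (increasing failure rate)
Phase = 3

3


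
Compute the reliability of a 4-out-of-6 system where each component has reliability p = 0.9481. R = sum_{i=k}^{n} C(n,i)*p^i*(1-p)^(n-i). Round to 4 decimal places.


k = 4, n = 6, p = 0.9481
i=4: C(6,4)=15 * 0.9481^4 * 0.0519^2 = 0.0326
i=5: C(6,5)=6 * 0.9481^5 * 0.0519^1 = 0.2386
i=6: C(6,6)=1 * 0.9481^6 * 0.0519^0 = 0.7263
R = sum of terms = 0.9975

0.9975


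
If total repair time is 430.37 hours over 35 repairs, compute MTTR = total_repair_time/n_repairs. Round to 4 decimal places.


total_repair_time = 430.37
n_repairs = 35
MTTR = 430.37 / 35
MTTR = 12.2963

12.2963


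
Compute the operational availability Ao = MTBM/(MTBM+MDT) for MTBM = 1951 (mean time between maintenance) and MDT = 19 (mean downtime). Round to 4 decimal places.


MTBM = 1951
MDT = 19
MTBM + MDT = 1970
Ao = 1951 / 1970
Ao = 0.9904

0.9904


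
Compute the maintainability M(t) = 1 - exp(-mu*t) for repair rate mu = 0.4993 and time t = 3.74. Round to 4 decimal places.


mu = 0.4993, t = 3.74
mu * t = 0.4993 * 3.74 = 1.8674
exp(-1.8674) = 0.1545
M(t) = 1 - 0.1545
M(t) = 0.8455

0.8455


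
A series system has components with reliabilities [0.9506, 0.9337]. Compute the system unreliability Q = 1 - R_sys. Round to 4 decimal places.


Components: [0.9506, 0.9337]
After component 1: product = 0.9506
After component 2: product = 0.8876
R_sys = 0.8876
Q = 1 - 0.8876 = 0.1124

0.1124


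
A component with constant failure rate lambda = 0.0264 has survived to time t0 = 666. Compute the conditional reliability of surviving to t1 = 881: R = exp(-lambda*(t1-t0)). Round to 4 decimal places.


lambda = 0.0264
t0 = 666, t1 = 881
t1 - t0 = 215
lambda * (t1-t0) = 0.0264 * 215 = 5.676
R = exp(-5.676)
R = 0.0034

0.0034


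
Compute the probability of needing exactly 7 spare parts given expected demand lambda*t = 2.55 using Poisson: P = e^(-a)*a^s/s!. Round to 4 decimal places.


a = 2.55, s = 7
e^(-a) = e^(-2.55) = 0.0781
a^s = 2.55^7 = 701.1021
s! = 5040
P = 0.0781 * 701.1021 / 5040
P = 0.0109

0.0109


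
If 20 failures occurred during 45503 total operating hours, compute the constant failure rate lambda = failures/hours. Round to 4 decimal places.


failures = 20
total_hours = 45503
lambda = 20 / 45503
lambda = 0.0004

0.0004


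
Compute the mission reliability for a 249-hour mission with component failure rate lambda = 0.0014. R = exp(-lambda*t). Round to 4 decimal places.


lambda = 0.0014
mission_time = 249
lambda * t = 0.0014 * 249 = 0.3486
R = exp(-0.3486)
R = 0.7057

0.7057


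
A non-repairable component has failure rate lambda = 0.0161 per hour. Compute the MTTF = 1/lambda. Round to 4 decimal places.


lambda = 0.0161
MTTF = 1 / 0.0161
MTTF = 62.1118

62.1118


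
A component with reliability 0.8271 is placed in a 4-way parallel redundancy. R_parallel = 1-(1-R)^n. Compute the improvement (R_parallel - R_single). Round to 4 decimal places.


R_single = 0.8271, n = 4
1 - R_single = 0.1729
(1 - R_single)^n = 0.1729^4 = 0.0009
R_parallel = 1 - 0.0009 = 0.9991
Improvement = 0.9991 - 0.8271
Improvement = 0.172

0.172


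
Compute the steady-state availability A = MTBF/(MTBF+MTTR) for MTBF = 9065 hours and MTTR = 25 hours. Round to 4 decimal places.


MTBF = 9065
MTTR = 25
MTBF + MTTR = 9090
A = 9065 / 9090
A = 0.9972

0.9972


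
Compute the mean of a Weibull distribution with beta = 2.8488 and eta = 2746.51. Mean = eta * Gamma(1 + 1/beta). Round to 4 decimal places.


beta = 2.8488, eta = 2746.51
1/beta = 0.351
1 + 1/beta = 1.351
Gamma(1.351) = 0.891
Mean = 2746.51 * 0.891
Mean = 2447.2719

2447.2719


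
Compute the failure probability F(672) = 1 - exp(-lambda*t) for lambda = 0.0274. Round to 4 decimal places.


lambda = 0.0274, t = 672
lambda * t = 18.4128
exp(-18.4128) = 0.0
F(t) = 1 - 0.0
F(t) = 1.0

1.0


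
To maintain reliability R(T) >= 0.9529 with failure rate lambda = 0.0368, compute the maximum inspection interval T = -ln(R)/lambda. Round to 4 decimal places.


R_target = 0.9529
lambda = 0.0368
-ln(0.9529) = 0.0482
T = 0.0482 / 0.0368
T = 1.311

1.311


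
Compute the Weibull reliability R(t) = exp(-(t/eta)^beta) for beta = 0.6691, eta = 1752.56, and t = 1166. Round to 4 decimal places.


beta = 0.6691, eta = 1752.56, t = 1166
t/eta = 1166 / 1752.56 = 0.6653
(t/eta)^beta = 0.6653^0.6691 = 0.7614
R(t) = exp(-0.7614)
R(t) = 0.467

0.467


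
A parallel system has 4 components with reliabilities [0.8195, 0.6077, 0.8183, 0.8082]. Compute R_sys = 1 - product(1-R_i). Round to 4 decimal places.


Components: [0.8195, 0.6077, 0.8183, 0.8082]
(1 - 0.8195) = 0.1805, running product = 0.1805
(1 - 0.6077) = 0.3923, running product = 0.0708
(1 - 0.8183) = 0.1817, running product = 0.0129
(1 - 0.8082) = 0.1918, running product = 0.0025
Product of (1-R_i) = 0.0025
R_sys = 1 - 0.0025 = 0.9975

0.9975


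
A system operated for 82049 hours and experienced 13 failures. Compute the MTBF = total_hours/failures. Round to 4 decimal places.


total_hours = 82049
failures = 13
MTBF = 82049 / 13
MTBF = 6311.4615

6311.4615


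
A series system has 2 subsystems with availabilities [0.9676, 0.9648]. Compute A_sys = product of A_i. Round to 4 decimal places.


Subsystems: [0.9676, 0.9648]
After subsystem 1 (A=0.9676): product = 0.9676
After subsystem 2 (A=0.9648): product = 0.9335
A_sys = 0.9335

0.9335


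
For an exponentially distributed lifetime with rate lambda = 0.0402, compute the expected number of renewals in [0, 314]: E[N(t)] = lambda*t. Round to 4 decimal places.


lambda = 0.0402
t = 314
E[N(t)] = lambda * t
E[N(t)] = 0.0402 * 314
E[N(t)] = 12.6228

12.6228


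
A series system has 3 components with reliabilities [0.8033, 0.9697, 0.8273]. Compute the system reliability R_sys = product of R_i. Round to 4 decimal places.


Components: [0.8033, 0.9697, 0.8273]
After component 1 (R=0.8033): product = 0.8033
After component 2 (R=0.9697): product = 0.779
After component 3 (R=0.8273): product = 0.6444
R_sys = 0.6444

0.6444


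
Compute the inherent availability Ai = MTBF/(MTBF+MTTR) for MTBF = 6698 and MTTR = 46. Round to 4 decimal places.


MTBF = 6698
MTTR = 46
MTBF + MTTR = 6744
Ai = 6698 / 6744
Ai = 0.9932

0.9932


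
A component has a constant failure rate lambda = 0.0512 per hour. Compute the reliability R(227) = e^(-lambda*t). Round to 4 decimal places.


lambda = 0.0512
t = 227
lambda * t = 11.6224
R(t) = e^(-11.6224)
R(t) = 0.0

0.0


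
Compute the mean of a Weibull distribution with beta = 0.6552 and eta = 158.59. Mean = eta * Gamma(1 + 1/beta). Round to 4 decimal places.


beta = 0.6552, eta = 158.59
1/beta = 1.5263
1 + 1/beta = 2.5263
Gamma(2.5263) = 1.3543
Mean = 158.59 * 1.3543
Mean = 214.7839

214.7839


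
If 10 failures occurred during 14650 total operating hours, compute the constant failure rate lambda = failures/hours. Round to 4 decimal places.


failures = 10
total_hours = 14650
lambda = 10 / 14650
lambda = 0.0007

0.0007


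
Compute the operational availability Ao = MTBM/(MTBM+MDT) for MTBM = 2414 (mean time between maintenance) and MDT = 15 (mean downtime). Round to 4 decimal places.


MTBM = 2414
MDT = 15
MTBM + MDT = 2429
Ao = 2414 / 2429
Ao = 0.9938

0.9938


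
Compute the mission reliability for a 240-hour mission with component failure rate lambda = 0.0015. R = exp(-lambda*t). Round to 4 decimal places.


lambda = 0.0015
mission_time = 240
lambda * t = 0.0015 * 240 = 0.36
R = exp(-0.36)
R = 0.6977

0.6977


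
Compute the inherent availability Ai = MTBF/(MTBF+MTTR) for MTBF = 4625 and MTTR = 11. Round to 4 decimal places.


MTBF = 4625
MTTR = 11
MTBF + MTTR = 4636
Ai = 4625 / 4636
Ai = 0.9976

0.9976


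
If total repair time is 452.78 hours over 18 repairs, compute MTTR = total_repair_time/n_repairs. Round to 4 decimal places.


total_repair_time = 452.78
n_repairs = 18
MTTR = 452.78 / 18
MTTR = 25.1544

25.1544


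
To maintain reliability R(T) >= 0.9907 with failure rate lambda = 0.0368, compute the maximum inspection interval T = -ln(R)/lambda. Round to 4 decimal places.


R_target = 0.9907
lambda = 0.0368
-ln(0.9907) = 0.0093
T = 0.0093 / 0.0368
T = 0.2539

0.2539


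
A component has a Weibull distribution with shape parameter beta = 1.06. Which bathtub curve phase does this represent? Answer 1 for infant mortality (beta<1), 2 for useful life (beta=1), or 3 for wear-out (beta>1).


beta = 1.06
Compare beta to 1:
beta < 1 => infant mortality (phase 1)
beta = 1 => useful life (phase 2)
beta > 1 => wear-out (phase 3)
Since beta = 1.06, this is wear-out (increasing failure rate)
Phase = 3

3


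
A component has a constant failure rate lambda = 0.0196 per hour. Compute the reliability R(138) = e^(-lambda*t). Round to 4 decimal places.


lambda = 0.0196
t = 138
lambda * t = 2.7048
R(t) = e^(-2.7048)
R(t) = 0.0669

0.0669


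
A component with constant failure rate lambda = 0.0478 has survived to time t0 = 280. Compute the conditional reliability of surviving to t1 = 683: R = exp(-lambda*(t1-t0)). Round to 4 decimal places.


lambda = 0.0478
t0 = 280, t1 = 683
t1 - t0 = 403
lambda * (t1-t0) = 0.0478 * 403 = 19.2634
R = exp(-19.2634)
R = 0.0

0.0


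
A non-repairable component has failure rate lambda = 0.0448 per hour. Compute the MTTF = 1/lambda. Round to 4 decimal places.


lambda = 0.0448
MTTF = 1 / 0.0448
MTTF = 22.3214

22.3214


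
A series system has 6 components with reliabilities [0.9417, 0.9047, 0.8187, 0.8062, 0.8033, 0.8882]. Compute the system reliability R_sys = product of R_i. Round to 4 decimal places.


Components: [0.9417, 0.9047, 0.8187, 0.8062, 0.8033, 0.8882]
After component 1 (R=0.9417): product = 0.9417
After component 2 (R=0.9047): product = 0.852
After component 3 (R=0.8187): product = 0.6975
After component 4 (R=0.8062): product = 0.5623
After component 5 (R=0.8033): product = 0.4517
After component 6 (R=0.8882): product = 0.4012
R_sys = 0.4012

0.4012


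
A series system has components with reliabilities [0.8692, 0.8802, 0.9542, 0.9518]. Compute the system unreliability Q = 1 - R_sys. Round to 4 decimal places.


Components: [0.8692, 0.8802, 0.9542, 0.9518]
After component 1: product = 0.8692
After component 2: product = 0.7651
After component 3: product = 0.73
After component 4: product = 0.6948
R_sys = 0.6948
Q = 1 - 0.6948 = 0.3052

0.3052


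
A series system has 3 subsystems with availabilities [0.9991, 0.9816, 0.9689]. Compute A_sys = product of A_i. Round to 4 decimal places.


Subsystems: [0.9991, 0.9816, 0.9689]
After subsystem 1 (A=0.9991): product = 0.9991
After subsystem 2 (A=0.9816): product = 0.9807
After subsystem 3 (A=0.9689): product = 0.9502
A_sys = 0.9502

0.9502


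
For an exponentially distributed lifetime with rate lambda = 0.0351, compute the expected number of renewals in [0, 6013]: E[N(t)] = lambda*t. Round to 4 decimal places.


lambda = 0.0351
t = 6013
E[N(t)] = lambda * t
E[N(t)] = 0.0351 * 6013
E[N(t)] = 211.0563

211.0563


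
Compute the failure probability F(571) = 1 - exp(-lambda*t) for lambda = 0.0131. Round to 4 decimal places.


lambda = 0.0131, t = 571
lambda * t = 7.4801
exp(-7.4801) = 0.0006
F(t) = 1 - 0.0006
F(t) = 0.9994

0.9994


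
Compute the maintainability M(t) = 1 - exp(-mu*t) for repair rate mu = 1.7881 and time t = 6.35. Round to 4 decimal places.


mu = 1.7881, t = 6.35
mu * t = 1.7881 * 6.35 = 11.3544
exp(-11.3544) = 0.0
M(t) = 1 - 0.0
M(t) = 1.0

1.0


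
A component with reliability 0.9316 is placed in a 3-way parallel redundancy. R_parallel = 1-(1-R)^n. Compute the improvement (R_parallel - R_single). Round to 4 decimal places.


R_single = 0.9316, n = 3
1 - R_single = 0.0684
(1 - R_single)^n = 0.0684^3 = 0.0003
R_parallel = 1 - 0.0003 = 0.9997
Improvement = 0.9997 - 0.9316
Improvement = 0.0681

0.0681


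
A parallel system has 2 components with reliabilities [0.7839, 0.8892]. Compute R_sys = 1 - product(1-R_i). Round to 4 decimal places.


Components: [0.7839, 0.8892]
(1 - 0.7839) = 0.2161, running product = 0.2161
(1 - 0.8892) = 0.1108, running product = 0.0239
Product of (1-R_i) = 0.0239
R_sys = 1 - 0.0239 = 0.9761

0.9761


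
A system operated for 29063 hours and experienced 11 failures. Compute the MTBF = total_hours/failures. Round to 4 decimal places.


total_hours = 29063
failures = 11
MTBF = 29063 / 11
MTBF = 2642.0909

2642.0909


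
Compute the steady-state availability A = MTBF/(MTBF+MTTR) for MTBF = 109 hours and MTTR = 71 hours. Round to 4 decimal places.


MTBF = 109
MTTR = 71
MTBF + MTTR = 180
A = 109 / 180
A = 0.6056

0.6056


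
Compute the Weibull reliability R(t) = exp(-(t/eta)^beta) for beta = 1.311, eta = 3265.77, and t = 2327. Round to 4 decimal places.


beta = 1.311, eta = 3265.77, t = 2327
t/eta = 2327 / 3265.77 = 0.7125
(t/eta)^beta = 0.7125^1.311 = 0.6413
R(t) = exp(-0.6413)
R(t) = 0.5266

0.5266


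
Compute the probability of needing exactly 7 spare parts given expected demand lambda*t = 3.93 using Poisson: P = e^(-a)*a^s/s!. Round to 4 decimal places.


a = 3.93, s = 7
e^(-a) = e^(-3.93) = 0.0196
a^s = 3.93^7 = 14479.3095
s! = 5040
P = 0.0196 * 14479.3095 / 5040
P = 0.0564

0.0564


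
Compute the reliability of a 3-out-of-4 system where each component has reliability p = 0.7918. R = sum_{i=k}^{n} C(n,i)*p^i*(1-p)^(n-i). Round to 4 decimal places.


k = 3, n = 4, p = 0.7918
i=3: C(4,3)=4 * 0.7918^3 * 0.2082^1 = 0.4134
i=4: C(4,4)=1 * 0.7918^4 * 0.2082^0 = 0.3931
R = sum of terms = 0.8065

0.8065


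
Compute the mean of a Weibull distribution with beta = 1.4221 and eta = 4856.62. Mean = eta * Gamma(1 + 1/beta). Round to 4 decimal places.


beta = 1.4221, eta = 4856.62
1/beta = 0.7032
1 + 1/beta = 1.7032
Gamma(1.7032) = 0.9092
Mean = 4856.62 * 0.9092
Mean = 4415.8633

4415.8633


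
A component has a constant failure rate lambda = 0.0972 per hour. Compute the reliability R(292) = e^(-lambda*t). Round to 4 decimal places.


lambda = 0.0972
t = 292
lambda * t = 28.3824
R(t) = e^(-28.3824)
R(t) = 0.0

0.0


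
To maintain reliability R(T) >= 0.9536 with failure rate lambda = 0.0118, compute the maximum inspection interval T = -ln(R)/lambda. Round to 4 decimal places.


R_target = 0.9536
lambda = 0.0118
-ln(0.9536) = 0.0475
T = 0.0475 / 0.0118
T = 4.0264

4.0264


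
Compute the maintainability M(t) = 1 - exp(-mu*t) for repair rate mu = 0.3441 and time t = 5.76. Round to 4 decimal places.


mu = 0.3441, t = 5.76
mu * t = 0.3441 * 5.76 = 1.982
exp(-1.982) = 0.1378
M(t) = 1 - 0.1378
M(t) = 0.8622

0.8622


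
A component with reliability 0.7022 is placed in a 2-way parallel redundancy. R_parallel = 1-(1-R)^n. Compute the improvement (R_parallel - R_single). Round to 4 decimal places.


R_single = 0.7022, n = 2
1 - R_single = 0.2978
(1 - R_single)^n = 0.2978^2 = 0.0887
R_parallel = 1 - 0.0887 = 0.9113
Improvement = 0.9113 - 0.7022
Improvement = 0.2091

0.2091


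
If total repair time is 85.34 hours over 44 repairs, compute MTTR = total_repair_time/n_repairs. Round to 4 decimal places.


total_repair_time = 85.34
n_repairs = 44
MTTR = 85.34 / 44
MTTR = 1.9395

1.9395


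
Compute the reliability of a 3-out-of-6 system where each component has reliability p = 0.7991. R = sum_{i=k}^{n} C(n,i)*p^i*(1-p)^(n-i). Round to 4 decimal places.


k = 3, n = 6, p = 0.7991
i=3: C(6,3)=20 * 0.7991^3 * 0.2009^3 = 0.0828
i=4: C(6,4)=15 * 0.7991^4 * 0.2009^2 = 0.2469
i=5: C(6,5)=6 * 0.7991^5 * 0.2009^1 = 0.3928
i=6: C(6,6)=1 * 0.7991^6 * 0.2009^0 = 0.2604
R = sum of terms = 0.9828

0.9828


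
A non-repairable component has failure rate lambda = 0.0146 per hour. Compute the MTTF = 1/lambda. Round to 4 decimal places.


lambda = 0.0146
MTTF = 1 / 0.0146
MTTF = 68.4932

68.4932


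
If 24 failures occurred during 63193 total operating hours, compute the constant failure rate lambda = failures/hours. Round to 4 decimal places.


failures = 24
total_hours = 63193
lambda = 24 / 63193
lambda = 0.0004

0.0004


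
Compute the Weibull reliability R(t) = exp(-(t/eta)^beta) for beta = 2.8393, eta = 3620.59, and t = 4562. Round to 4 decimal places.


beta = 2.8393, eta = 3620.59, t = 4562
t/eta = 4562 / 3620.59 = 1.26
(t/eta)^beta = 1.26^2.8393 = 1.9275
R(t) = exp(-1.9275)
R(t) = 0.1455

0.1455


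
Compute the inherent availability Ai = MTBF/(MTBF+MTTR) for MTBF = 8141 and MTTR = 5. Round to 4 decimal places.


MTBF = 8141
MTTR = 5
MTBF + MTTR = 8146
Ai = 8141 / 8146
Ai = 0.9994

0.9994


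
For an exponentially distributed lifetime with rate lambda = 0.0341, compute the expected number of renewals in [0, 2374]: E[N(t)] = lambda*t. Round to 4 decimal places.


lambda = 0.0341
t = 2374
E[N(t)] = lambda * t
E[N(t)] = 0.0341 * 2374
E[N(t)] = 80.9534

80.9534


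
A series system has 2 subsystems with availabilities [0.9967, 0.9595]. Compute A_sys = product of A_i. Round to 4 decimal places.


Subsystems: [0.9967, 0.9595]
After subsystem 1 (A=0.9967): product = 0.9967
After subsystem 2 (A=0.9595): product = 0.9563
A_sys = 0.9563

0.9563


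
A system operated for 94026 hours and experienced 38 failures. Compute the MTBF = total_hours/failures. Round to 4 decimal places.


total_hours = 94026
failures = 38
MTBF = 94026 / 38
MTBF = 2474.3684

2474.3684


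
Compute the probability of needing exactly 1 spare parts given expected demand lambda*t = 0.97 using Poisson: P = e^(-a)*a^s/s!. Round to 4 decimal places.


a = 0.97, s = 1
e^(-a) = e^(-0.97) = 0.3791
a^s = 0.97^1 = 0.97
s! = 1
P = 0.3791 * 0.97 / 1
P = 0.3677

0.3677


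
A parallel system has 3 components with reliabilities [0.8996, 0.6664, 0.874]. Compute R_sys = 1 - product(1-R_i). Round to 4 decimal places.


Components: [0.8996, 0.6664, 0.874]
(1 - 0.8996) = 0.1004, running product = 0.1004
(1 - 0.6664) = 0.3336, running product = 0.0335
(1 - 0.874) = 0.126, running product = 0.0042
Product of (1-R_i) = 0.0042
R_sys = 1 - 0.0042 = 0.9958

0.9958


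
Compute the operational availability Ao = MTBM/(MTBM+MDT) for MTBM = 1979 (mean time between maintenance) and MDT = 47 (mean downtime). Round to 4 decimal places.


MTBM = 1979
MDT = 47
MTBM + MDT = 2026
Ao = 1979 / 2026
Ao = 0.9768

0.9768


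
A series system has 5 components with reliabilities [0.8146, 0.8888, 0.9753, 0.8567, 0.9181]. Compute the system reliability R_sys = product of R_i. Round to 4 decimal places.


Components: [0.8146, 0.8888, 0.9753, 0.8567, 0.9181]
After component 1 (R=0.8146): product = 0.8146
After component 2 (R=0.8888): product = 0.724
After component 3 (R=0.9753): product = 0.7061
After component 4 (R=0.8567): product = 0.6049
After component 5 (R=0.9181): product = 0.5554
R_sys = 0.5554

0.5554


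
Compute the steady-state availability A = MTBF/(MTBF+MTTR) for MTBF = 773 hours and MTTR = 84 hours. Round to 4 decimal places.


MTBF = 773
MTTR = 84
MTBF + MTTR = 857
A = 773 / 857
A = 0.902

0.902


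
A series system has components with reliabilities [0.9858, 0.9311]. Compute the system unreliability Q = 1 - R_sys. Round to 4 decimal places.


Components: [0.9858, 0.9311]
After component 1: product = 0.9858
After component 2: product = 0.9179
R_sys = 0.9179
Q = 1 - 0.9179 = 0.0821

0.0821


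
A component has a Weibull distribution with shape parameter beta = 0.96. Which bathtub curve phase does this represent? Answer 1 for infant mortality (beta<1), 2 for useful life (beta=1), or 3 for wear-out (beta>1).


beta = 0.96
Compare beta to 1:
beta < 1 => infant mortality (phase 1)
beta = 1 => useful life (phase 2)
beta > 1 => wear-out (phase 3)
Since beta = 0.96, this is infant mortality (decreasing failure rate)
Phase = 1

1


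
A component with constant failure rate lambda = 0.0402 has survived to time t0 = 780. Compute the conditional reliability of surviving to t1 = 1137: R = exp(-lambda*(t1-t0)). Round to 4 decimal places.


lambda = 0.0402
t0 = 780, t1 = 1137
t1 - t0 = 357
lambda * (t1-t0) = 0.0402 * 357 = 14.3514
R = exp(-14.3514)
R = 0.0

0.0


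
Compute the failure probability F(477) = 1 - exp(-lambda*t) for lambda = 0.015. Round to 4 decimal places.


lambda = 0.015, t = 477
lambda * t = 7.155
exp(-7.155) = 0.0008
F(t) = 1 - 0.0008
F(t) = 0.9992

0.9992


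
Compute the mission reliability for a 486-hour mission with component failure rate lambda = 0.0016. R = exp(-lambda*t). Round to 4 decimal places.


lambda = 0.0016
mission_time = 486
lambda * t = 0.0016 * 486 = 0.7776
R = exp(-0.7776)
R = 0.4595

0.4595


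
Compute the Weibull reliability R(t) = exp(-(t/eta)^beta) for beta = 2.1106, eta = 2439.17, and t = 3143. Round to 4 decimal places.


beta = 2.1106, eta = 2439.17, t = 3143
t/eta = 3143 / 2439.17 = 1.2886
(t/eta)^beta = 1.2886^2.1106 = 1.7076
R(t) = exp(-1.7076)
R(t) = 0.1813

0.1813


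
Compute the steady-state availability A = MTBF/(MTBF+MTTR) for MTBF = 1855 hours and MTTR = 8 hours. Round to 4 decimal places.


MTBF = 1855
MTTR = 8
MTBF + MTTR = 1863
A = 1855 / 1863
A = 0.9957

0.9957


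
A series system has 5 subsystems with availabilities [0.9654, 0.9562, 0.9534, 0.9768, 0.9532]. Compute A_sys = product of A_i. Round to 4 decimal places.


Subsystems: [0.9654, 0.9562, 0.9534, 0.9768, 0.9532]
After subsystem 1 (A=0.9654): product = 0.9654
After subsystem 2 (A=0.9562): product = 0.9231
After subsystem 3 (A=0.9534): product = 0.8801
After subsystem 4 (A=0.9768): product = 0.8597
After subsystem 5 (A=0.9532): product = 0.8194
A_sys = 0.8194

0.8194


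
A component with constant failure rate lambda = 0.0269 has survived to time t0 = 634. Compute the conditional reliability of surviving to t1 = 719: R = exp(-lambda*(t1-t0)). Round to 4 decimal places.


lambda = 0.0269
t0 = 634, t1 = 719
t1 - t0 = 85
lambda * (t1-t0) = 0.0269 * 85 = 2.2865
R = exp(-2.2865)
R = 0.1016

0.1016


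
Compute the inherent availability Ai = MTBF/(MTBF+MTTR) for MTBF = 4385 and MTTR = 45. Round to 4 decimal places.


MTBF = 4385
MTTR = 45
MTBF + MTTR = 4430
Ai = 4385 / 4430
Ai = 0.9898

0.9898


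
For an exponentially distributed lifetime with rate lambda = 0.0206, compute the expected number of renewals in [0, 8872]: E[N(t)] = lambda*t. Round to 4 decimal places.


lambda = 0.0206
t = 8872
E[N(t)] = lambda * t
E[N(t)] = 0.0206 * 8872
E[N(t)] = 182.7632

182.7632


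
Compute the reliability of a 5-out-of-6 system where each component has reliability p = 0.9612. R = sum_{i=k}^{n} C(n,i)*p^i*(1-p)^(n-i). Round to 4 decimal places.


k = 5, n = 6, p = 0.9612
i=5: C(6,5)=6 * 0.9612^5 * 0.0388^1 = 0.191
i=6: C(6,6)=1 * 0.9612^6 * 0.0388^0 = 0.7886
R = sum of terms = 0.9797

0.9797


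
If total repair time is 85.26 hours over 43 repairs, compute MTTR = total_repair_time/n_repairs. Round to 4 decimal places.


total_repair_time = 85.26
n_repairs = 43
MTTR = 85.26 / 43
MTTR = 1.9828

1.9828


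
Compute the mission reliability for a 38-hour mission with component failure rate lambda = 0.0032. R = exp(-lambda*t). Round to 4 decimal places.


lambda = 0.0032
mission_time = 38
lambda * t = 0.0032 * 38 = 0.1216
R = exp(-0.1216)
R = 0.8855

0.8855


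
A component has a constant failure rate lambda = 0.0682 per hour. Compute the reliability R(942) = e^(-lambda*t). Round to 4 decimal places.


lambda = 0.0682
t = 942
lambda * t = 64.2444
R(t) = e^(-64.2444)
R(t) = 0.0

0.0


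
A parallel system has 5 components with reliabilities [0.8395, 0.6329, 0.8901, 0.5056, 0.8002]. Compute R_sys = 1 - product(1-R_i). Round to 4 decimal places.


Components: [0.8395, 0.6329, 0.8901, 0.5056, 0.8002]
(1 - 0.8395) = 0.1605, running product = 0.1605
(1 - 0.6329) = 0.3671, running product = 0.0589
(1 - 0.8901) = 0.1099, running product = 0.0065
(1 - 0.5056) = 0.4944, running product = 0.0032
(1 - 0.8002) = 0.1998, running product = 0.0006
Product of (1-R_i) = 0.0006
R_sys = 1 - 0.0006 = 0.9994

0.9994


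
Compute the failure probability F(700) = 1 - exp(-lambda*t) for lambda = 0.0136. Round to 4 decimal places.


lambda = 0.0136, t = 700
lambda * t = 9.52
exp(-9.52) = 0.0001
F(t) = 1 - 0.0001
F(t) = 0.9999

0.9999


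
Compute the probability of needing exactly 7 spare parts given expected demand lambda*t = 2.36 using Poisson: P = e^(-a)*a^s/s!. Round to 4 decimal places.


a = 2.36, s = 7
e^(-a) = e^(-2.36) = 0.0944
a^s = 2.36^7 = 407.7407
s! = 5040
P = 0.0944 * 407.7407 / 5040
P = 0.0076

0.0076


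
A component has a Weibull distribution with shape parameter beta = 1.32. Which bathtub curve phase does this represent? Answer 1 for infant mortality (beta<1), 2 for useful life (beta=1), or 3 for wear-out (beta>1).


beta = 1.32
Compare beta to 1:
beta < 1 => infant mortality (phase 1)
beta = 1 => useful life (phase 2)
beta > 1 => wear-out (phase 3)
Since beta = 1.32, this is wear-out (increasing failure rate)
Phase = 3

3


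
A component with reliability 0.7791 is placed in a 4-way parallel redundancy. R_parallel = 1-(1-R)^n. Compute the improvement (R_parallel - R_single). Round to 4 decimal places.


R_single = 0.7791, n = 4
1 - R_single = 0.2209
(1 - R_single)^n = 0.2209^4 = 0.0024
R_parallel = 1 - 0.0024 = 0.9976
Improvement = 0.9976 - 0.7791
Improvement = 0.2185

0.2185


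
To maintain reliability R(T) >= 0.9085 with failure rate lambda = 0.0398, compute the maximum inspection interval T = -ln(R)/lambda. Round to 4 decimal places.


R_target = 0.9085
lambda = 0.0398
-ln(0.9085) = 0.096
T = 0.096 / 0.0398
T = 2.4111

2.4111


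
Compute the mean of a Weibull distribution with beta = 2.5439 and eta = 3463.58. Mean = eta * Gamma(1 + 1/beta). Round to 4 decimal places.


beta = 2.5439, eta = 3463.58
1/beta = 0.3931
1 + 1/beta = 1.3931
Gamma(1.3931) = 0.8877
Mean = 3463.58 * 0.8877
Mean = 3074.4869

3074.4869


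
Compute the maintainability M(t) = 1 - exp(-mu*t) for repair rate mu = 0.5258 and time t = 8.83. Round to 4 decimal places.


mu = 0.5258, t = 8.83
mu * t = 0.5258 * 8.83 = 4.6428
exp(-4.6428) = 0.0096
M(t) = 1 - 0.0096
M(t) = 0.9904

0.9904


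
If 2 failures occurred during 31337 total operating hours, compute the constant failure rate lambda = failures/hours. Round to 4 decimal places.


failures = 2
total_hours = 31337
lambda = 2 / 31337
lambda = 0.0001

0.0001


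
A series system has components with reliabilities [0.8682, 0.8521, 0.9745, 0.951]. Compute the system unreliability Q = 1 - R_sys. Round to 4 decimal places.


Components: [0.8682, 0.8521, 0.9745, 0.951]
After component 1: product = 0.8682
After component 2: product = 0.7398
After component 3: product = 0.7209
After component 4: product = 0.6856
R_sys = 0.6856
Q = 1 - 0.6856 = 0.3144

0.3144


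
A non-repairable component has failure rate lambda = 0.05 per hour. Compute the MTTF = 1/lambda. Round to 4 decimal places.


lambda = 0.05
MTTF = 1 / 0.05
MTTF = 20.0

20.0


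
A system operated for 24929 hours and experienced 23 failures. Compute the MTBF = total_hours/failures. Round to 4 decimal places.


total_hours = 24929
failures = 23
MTBF = 24929 / 23
MTBF = 1083.8696

1083.8696


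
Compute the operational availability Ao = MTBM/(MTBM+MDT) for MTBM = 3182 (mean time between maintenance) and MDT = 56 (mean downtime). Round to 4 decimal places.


MTBM = 3182
MDT = 56
MTBM + MDT = 3238
Ao = 3182 / 3238
Ao = 0.9827

0.9827


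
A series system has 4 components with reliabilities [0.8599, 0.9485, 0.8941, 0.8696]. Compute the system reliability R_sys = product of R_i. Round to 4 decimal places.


Components: [0.8599, 0.9485, 0.8941, 0.8696]
After component 1 (R=0.8599): product = 0.8599
After component 2 (R=0.9485): product = 0.8156
After component 3 (R=0.8941): product = 0.7292
After component 4 (R=0.8696): product = 0.6341
R_sys = 0.6341

0.6341


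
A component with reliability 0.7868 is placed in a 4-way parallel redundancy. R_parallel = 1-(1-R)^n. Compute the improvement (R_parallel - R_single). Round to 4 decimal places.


R_single = 0.7868, n = 4
1 - R_single = 0.2132
(1 - R_single)^n = 0.2132^4 = 0.0021
R_parallel = 1 - 0.0021 = 0.9979
Improvement = 0.9979 - 0.7868
Improvement = 0.2111

0.2111


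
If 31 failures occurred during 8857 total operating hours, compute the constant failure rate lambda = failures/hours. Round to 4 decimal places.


failures = 31
total_hours = 8857
lambda = 31 / 8857
lambda = 0.0035

0.0035


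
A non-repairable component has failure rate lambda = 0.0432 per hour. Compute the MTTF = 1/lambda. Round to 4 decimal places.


lambda = 0.0432
MTTF = 1 / 0.0432
MTTF = 23.1481

23.1481


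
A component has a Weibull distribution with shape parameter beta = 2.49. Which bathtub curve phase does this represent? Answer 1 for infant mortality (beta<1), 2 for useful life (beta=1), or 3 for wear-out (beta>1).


beta = 2.49
Compare beta to 1:
beta < 1 => infant mortality (phase 1)
beta = 1 => useful life (phase 2)
beta > 1 => wear-out (phase 3)
Since beta = 2.49, this is wear-out (increasing failure rate)
Phase = 3

3


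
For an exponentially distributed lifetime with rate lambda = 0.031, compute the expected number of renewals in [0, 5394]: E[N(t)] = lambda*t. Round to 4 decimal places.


lambda = 0.031
t = 5394
E[N(t)] = lambda * t
E[N(t)] = 0.031 * 5394
E[N(t)] = 167.214

167.214


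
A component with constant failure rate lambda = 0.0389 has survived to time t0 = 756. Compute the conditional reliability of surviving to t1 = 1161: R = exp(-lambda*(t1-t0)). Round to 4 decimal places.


lambda = 0.0389
t0 = 756, t1 = 1161
t1 - t0 = 405
lambda * (t1-t0) = 0.0389 * 405 = 15.7545
R = exp(-15.7545)
R = 0.0

0.0


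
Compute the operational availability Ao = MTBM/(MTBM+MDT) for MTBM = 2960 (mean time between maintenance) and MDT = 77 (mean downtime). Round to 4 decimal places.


MTBM = 2960
MDT = 77
MTBM + MDT = 3037
Ao = 2960 / 3037
Ao = 0.9746

0.9746


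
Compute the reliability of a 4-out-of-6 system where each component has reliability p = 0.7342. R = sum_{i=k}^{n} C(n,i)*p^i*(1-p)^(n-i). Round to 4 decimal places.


k = 4, n = 6, p = 0.7342
i=4: C(6,4)=15 * 0.7342^4 * 0.2658^2 = 0.3079
i=5: C(6,5)=6 * 0.7342^5 * 0.2658^1 = 0.3402
i=6: C(6,6)=1 * 0.7342^6 * 0.2658^0 = 0.1566
R = sum of terms = 0.8048

0.8048


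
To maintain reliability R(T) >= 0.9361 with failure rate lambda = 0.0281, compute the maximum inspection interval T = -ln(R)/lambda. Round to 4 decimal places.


R_target = 0.9361
lambda = 0.0281
-ln(0.9361) = 0.066
T = 0.066 / 0.0281
T = 2.3499

2.3499


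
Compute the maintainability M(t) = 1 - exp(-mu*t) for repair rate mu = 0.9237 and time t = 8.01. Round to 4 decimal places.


mu = 0.9237, t = 8.01
mu * t = 0.9237 * 8.01 = 7.3988
exp(-7.3988) = 0.0006
M(t) = 1 - 0.0006
M(t) = 0.9994

0.9994


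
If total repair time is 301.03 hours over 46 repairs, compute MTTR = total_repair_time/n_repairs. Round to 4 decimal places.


total_repair_time = 301.03
n_repairs = 46
MTTR = 301.03 / 46
MTTR = 6.5441

6.5441


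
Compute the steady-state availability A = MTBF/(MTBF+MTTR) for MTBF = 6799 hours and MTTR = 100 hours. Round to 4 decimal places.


MTBF = 6799
MTTR = 100
MTBF + MTTR = 6899
A = 6799 / 6899
A = 0.9855

0.9855


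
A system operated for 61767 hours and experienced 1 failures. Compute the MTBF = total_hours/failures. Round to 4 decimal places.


total_hours = 61767
failures = 1
MTBF = 61767 / 1
MTBF = 61767.0

61767.0


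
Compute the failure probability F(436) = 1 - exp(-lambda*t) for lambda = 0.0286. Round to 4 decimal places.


lambda = 0.0286, t = 436
lambda * t = 12.4696
exp(-12.4696) = 0.0
F(t) = 1 - 0.0
F(t) = 1.0

1.0


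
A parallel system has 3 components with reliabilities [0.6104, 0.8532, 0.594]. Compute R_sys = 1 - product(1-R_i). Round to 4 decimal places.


Components: [0.6104, 0.8532, 0.594]
(1 - 0.6104) = 0.3896, running product = 0.3896
(1 - 0.8532) = 0.1468, running product = 0.0572
(1 - 0.594) = 0.406, running product = 0.0232
Product of (1-R_i) = 0.0232
R_sys = 1 - 0.0232 = 0.9768

0.9768


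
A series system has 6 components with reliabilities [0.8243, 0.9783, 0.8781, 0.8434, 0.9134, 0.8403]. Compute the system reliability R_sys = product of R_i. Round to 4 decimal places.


Components: [0.8243, 0.9783, 0.8781, 0.8434, 0.9134, 0.8403]
After component 1 (R=0.8243): product = 0.8243
After component 2 (R=0.9783): product = 0.8064
After component 3 (R=0.8781): product = 0.7081
After component 4 (R=0.8434): product = 0.5972
After component 5 (R=0.9134): product = 0.5455
After component 6 (R=0.8403): product = 0.4584
R_sys = 0.4584

0.4584


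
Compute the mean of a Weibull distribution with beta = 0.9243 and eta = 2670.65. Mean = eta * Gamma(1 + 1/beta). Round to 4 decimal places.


beta = 0.9243, eta = 2670.65
1/beta = 1.0819
1 + 1/beta = 2.0819
Gamma(2.0819) = 1.0374
Mean = 2670.65 * 1.0374
Mean = 2770.63

2770.63


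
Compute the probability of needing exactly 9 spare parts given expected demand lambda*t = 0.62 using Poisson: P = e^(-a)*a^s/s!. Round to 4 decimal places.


a = 0.62, s = 9
e^(-a) = e^(-0.62) = 0.5379
a^s = 0.62^9 = 0.0135
s! = 362880
P = 0.5379 * 0.0135 / 362880
P = 0.0

0.0


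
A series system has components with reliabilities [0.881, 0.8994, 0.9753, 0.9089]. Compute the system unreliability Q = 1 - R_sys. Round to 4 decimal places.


Components: [0.881, 0.8994, 0.9753, 0.9089]
After component 1: product = 0.881
After component 2: product = 0.7924
After component 3: product = 0.7728
After component 4: product = 0.7024
R_sys = 0.7024
Q = 1 - 0.7024 = 0.2976

0.2976


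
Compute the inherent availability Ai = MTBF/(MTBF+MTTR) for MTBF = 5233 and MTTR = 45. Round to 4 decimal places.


MTBF = 5233
MTTR = 45
MTBF + MTTR = 5278
Ai = 5233 / 5278
Ai = 0.9915

0.9915


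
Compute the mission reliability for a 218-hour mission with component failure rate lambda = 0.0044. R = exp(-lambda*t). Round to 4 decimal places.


lambda = 0.0044
mission_time = 218
lambda * t = 0.0044 * 218 = 0.9592
R = exp(-0.9592)
R = 0.3832

0.3832


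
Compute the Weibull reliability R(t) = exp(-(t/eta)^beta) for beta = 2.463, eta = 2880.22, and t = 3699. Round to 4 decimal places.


beta = 2.463, eta = 2880.22, t = 3699
t/eta = 3699 / 2880.22 = 1.2843
(t/eta)^beta = 1.2843^2.463 = 1.8519
R(t) = exp(-1.8519)
R(t) = 0.1569

0.1569


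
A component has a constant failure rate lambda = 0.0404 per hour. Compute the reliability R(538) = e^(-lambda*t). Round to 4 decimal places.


lambda = 0.0404
t = 538
lambda * t = 21.7352
R(t) = e^(-21.7352)
R(t) = 0.0

0.0


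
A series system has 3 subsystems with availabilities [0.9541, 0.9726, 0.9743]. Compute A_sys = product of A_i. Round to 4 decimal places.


Subsystems: [0.9541, 0.9726, 0.9743]
After subsystem 1 (A=0.9541): product = 0.9541
After subsystem 2 (A=0.9726): product = 0.928
After subsystem 3 (A=0.9743): product = 0.9041
A_sys = 0.9041

0.9041
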